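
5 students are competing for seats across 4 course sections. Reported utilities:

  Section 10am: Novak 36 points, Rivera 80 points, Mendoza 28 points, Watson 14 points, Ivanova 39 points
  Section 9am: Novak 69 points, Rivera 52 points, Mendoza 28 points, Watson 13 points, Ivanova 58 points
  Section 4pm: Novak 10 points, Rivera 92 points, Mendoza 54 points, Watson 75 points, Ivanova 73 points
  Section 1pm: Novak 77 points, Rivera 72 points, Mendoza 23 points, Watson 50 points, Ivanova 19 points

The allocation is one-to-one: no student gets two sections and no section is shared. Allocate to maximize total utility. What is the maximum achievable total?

Max total: 290 points

Optimal: Rivera→Section 10am (80 points), Ivanova→Section 9am (58 points), Watson→Section 4pm (75 points), Novak→Section 1pm (77 points) — total 80+58+75+77 = 290 points.
Max-entry greedy (repeatedly take the single best remaining cell) gives 255 points, worse by 35.
No other one-to-one assignment exceeds 290 points.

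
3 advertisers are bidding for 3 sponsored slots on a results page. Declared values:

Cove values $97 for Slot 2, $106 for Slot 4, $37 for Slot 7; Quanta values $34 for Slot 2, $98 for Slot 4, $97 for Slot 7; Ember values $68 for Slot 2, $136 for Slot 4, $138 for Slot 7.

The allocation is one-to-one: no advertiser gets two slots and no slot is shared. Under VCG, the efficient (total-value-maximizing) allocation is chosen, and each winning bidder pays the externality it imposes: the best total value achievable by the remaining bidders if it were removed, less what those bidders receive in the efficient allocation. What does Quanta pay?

Quanta pays $9.

Efficient allocation: Cove→Slot 2 ($97), Quanta→Slot 4 ($98), Ember→Slot 7 ($138); total welfare W = $333.
Quanta receives Slot 4 at value $98, so the others get W − 98 = $235.
Without Quanta: best allocation of the remaining 2 bidders over all 3 slots is Cove→Slot 4 ($106), Ember→Slot 7 ($138), total $244.
VCG payment = (others' best without Quanta) − (others' welfare with Quanta) = 244 − 235 = $9.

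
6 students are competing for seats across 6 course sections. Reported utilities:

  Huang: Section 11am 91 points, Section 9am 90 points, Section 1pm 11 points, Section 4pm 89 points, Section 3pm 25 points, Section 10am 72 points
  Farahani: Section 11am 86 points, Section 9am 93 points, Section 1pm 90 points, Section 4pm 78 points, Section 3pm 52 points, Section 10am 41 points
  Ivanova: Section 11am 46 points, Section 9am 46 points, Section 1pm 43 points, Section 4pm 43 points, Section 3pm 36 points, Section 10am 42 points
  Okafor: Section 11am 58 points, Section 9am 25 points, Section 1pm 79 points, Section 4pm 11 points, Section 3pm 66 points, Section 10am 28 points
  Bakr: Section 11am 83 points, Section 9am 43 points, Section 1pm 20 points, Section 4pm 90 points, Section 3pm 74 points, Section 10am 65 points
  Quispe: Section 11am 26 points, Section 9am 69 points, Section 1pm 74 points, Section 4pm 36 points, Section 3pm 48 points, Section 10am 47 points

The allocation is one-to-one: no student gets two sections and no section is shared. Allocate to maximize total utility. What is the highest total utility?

Optimal: Huang→Section 11am (91 points), Farahani→Section 9am (93 points), Ivanova→Section 10am (42 points), Okafor→Section 3pm (66 points), Bakr→Section 4pm (90 points), Quispe→Section 1pm (74 points) — total 91+93+42+66+90+74 = 456 points.
Max-entry greedy (repeatedly take the single best remaining cell) gives 443 points, worse by 13.

Maximum total: 456 points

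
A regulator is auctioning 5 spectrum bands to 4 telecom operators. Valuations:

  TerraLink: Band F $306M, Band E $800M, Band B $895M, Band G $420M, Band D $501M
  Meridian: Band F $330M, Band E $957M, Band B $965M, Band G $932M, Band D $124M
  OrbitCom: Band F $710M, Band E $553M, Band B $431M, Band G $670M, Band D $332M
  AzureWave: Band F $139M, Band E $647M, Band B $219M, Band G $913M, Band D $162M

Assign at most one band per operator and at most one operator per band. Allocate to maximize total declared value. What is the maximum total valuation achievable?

This is the linear assignment problem.
Optimal: TerraLink→Band B ($895M), Meridian→Band E ($957M), OrbitCom→Band F ($710M), AzureWave→Band G ($913M) — total 895+957+710+913 = $3475M.
Max-entry greedy (repeatedly take the single best remaining cell) gives $3388M, worse by 87.

Max total: $3475M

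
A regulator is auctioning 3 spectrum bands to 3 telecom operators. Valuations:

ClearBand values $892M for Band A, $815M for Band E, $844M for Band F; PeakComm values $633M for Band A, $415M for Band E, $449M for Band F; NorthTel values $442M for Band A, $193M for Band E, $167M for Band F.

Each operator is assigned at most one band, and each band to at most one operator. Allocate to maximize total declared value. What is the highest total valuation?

Optimal: ClearBand→Band E ($815M), PeakComm→Band F ($449M), NorthTel→Band A ($442M) — total 815+449+442 = $1706M.
Every other assignment is strictly worse.

Max total: $1706M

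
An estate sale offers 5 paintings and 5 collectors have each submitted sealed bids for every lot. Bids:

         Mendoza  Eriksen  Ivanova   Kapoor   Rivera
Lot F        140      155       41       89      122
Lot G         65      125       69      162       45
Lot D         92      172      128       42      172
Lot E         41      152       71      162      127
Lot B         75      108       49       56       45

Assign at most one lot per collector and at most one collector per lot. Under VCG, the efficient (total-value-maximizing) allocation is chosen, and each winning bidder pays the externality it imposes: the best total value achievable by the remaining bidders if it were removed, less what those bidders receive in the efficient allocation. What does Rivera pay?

Rivera pays $79.

Efficient allocation: Mendoza→Lot F ($140), Eriksen→Lot E ($152), Ivanova→Lot B ($49), Kapoor→Lot G ($162), Rivera→Lot D ($172); total welfare W = $675.
Rivera receives Lot D at value $172, so the others get W − 172 = $503.
Without Rivera: best allocation of the remaining 4 bidders over all 5 lots is Mendoza→Lot F ($140), Eriksen→Lot E ($152), Ivanova→Lot D ($128), Kapoor→Lot G ($162), total $582.
VCG payment = (others' best without Rivera) − (others' welfare with Rivera) = 582 − 503 = $79.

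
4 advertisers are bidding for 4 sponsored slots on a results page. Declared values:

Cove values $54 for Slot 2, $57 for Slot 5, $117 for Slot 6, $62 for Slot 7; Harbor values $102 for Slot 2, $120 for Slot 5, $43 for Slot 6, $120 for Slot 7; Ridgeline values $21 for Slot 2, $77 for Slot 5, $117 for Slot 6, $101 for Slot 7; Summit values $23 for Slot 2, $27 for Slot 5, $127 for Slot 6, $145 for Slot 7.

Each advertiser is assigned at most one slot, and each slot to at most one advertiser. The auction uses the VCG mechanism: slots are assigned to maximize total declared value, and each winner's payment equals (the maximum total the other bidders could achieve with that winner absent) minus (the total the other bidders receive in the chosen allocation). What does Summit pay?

Efficient allocation: Cove→Slot 6 ($117), Harbor→Slot 2 ($102), Ridgeline→Slot 5 ($77), Summit→Slot 7 ($145); total welfare W = $441.
Summit receives Slot 7 at value $145, so the others get W − 145 = $296.
Without Summit: best allocation of the remaining 3 bidders over all 4 slots is Cove→Slot 6 ($117), Harbor→Slot 5 ($120), Ridgeline→Slot 7 ($101), total $338.
VCG payment = (others' best without Summit) − (others' welfare with Summit) = 338 − 296 = $42.

Summit pays $42.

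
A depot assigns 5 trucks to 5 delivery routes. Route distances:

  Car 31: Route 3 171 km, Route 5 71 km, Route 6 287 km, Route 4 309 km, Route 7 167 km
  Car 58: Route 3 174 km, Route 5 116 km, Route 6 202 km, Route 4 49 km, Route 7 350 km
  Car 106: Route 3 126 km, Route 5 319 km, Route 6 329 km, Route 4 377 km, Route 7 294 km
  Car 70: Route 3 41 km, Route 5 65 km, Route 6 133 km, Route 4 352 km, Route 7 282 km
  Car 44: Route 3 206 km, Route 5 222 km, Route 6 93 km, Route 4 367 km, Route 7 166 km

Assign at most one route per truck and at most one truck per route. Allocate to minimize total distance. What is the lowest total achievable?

This is the linear assignment problem.
Optimal: Car 31→Route 7 (167 km), Car 58→Route 4 (49 km), Car 106→Route 3 (126 km), Car 70→Route 5 (65 km), Car 44→Route 6 (93 km) — total 167+49+126+65+93 = 500 km.
Next-best assignment: Car 31→Route 5, Car 58→Route 4, Car 106→Route 3, Car 70→Route 6, Car 44→Route 7 = 545 km.

Min total: 500 km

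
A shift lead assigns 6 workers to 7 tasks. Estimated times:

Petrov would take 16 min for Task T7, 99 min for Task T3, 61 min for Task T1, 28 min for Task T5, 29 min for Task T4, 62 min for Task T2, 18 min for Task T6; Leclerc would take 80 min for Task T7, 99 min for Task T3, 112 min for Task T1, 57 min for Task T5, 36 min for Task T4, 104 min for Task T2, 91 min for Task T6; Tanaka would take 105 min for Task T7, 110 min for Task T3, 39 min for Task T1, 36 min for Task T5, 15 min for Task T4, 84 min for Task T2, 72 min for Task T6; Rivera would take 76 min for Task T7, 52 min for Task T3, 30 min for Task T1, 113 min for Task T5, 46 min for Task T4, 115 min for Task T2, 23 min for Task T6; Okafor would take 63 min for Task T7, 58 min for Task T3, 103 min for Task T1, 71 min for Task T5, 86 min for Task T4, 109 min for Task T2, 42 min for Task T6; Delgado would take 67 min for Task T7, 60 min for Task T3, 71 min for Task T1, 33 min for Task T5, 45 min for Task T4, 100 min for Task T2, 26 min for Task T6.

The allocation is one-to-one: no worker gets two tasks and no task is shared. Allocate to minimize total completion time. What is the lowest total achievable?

Min total: 202 min

Optimal: Petrov→Task T7 (16 min), Leclerc→Task T5 (57 min), Tanaka→Task T4 (15 min), Rivera→Task T1 (30 min), Okafor→Task T3 (58 min), Delgado→Task T6 (26 min) — total 16+57+15+30+58+26 = 202 min.
Column-greedy (each task in turn goes to its cheapest remaining worker) gives 285 min, worse by 83.
Swapping Okafor↔Delgado (Okafor→Task T6 42 min, Delgado→Task T3 60 min) adds 18.
Checked against all permutations: 202 min is optimal.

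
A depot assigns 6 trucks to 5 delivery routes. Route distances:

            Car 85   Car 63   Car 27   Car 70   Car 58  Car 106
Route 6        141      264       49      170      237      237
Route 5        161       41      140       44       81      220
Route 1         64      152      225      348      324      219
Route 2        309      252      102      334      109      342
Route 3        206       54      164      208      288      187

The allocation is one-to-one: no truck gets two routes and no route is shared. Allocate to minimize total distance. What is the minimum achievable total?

Optimal: Car 27→Route 6 (49 km), Car 70→Route 5 (44 km), Car 85→Route 1 (64 km), Car 58→Route 2 (109 km), Car 63→Route 3 (54 km) — total 49+44+64+109+54 = 320 km.
Row-greedy (each truck in turn takes its cheapest remaining route) gives 471 km, worse by 151.
Swapping Car 70↔Car 63 (Car 70→Route 3 208 km, Car 63→Route 5 41 km) adds 151.
Every other assignment is strictly worse.

Minimum total: 320 km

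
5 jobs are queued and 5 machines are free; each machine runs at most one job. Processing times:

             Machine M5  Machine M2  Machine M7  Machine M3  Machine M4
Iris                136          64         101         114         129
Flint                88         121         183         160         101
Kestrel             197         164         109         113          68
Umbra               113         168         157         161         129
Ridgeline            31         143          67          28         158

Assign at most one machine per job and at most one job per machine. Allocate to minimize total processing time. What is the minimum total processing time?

Min total: 405 min

Optimal: Iris→Machine M2 (64 min), Flint→Machine M5 (88 min), Kestrel→Machine M4 (68 min), Umbra→Machine M7 (157 min), Ridgeline→Machine M3 (28 min) — total 64+88+68+157+28 = 405 min.
Column-greedy (each machine in turn goes to its cheapest remaining job) gives 493 min, worse by 88.
Next-best assignment: Iris→Machine M2, Flint→Machine M4, Kestrel→Machine M7, Umbra→Machine M5, Ridgeline→Machine M3 = 415 min.
Swapping Kestrel↔Iris (Kestrel→Machine M2 164 min, Iris→Machine M4 129 min) adds 161.
Every other assignment is strictly worse.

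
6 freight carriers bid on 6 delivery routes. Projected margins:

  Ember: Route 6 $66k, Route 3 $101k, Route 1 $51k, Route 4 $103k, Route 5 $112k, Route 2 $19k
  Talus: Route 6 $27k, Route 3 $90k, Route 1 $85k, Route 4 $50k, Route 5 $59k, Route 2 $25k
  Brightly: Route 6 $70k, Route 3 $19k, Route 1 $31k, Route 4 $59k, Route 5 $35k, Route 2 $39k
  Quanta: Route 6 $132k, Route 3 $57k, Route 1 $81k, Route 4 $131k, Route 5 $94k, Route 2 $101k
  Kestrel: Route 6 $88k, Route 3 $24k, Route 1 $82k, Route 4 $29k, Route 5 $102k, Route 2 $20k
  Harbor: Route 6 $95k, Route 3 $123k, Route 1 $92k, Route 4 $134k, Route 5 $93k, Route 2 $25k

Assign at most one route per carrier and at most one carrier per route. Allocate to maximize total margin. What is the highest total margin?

Optimal: Ember→Route 3 ($101k), Talus→Route 1 ($85k), Brightly→Route 6 ($70k), Quanta→Route 2 ($101k), Kestrel→Route 5 ($102k), Harbor→Route 4 ($134k) — total 101+85+70+101+102+134 = $593k.
Column-greedy (each route in turn goes to its best remaining carrier) gives $584k, worse by 9.
Swapping Ember↔Talus (Ember→Route 1 $51k, Talus→Route 3 $90k) loses 45.

Max total: $593k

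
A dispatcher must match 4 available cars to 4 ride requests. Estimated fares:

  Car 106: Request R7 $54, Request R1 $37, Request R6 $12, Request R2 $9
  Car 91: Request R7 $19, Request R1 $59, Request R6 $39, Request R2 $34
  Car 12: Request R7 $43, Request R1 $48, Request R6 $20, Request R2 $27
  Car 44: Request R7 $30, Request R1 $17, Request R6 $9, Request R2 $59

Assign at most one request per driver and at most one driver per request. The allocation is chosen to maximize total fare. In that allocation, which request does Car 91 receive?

Car 91 receives Request R6.

This is the linear assignment problem.
Optimal: Car 106→Request R7 ($54), Car 91→Request R6 ($39), Car 12→Request R1 ($48), Car 44→Request R2 ($59) — total 54+39+48+59 = $200.
Max-entry greedy (repeatedly take the single best remaining cell) gives $192, worse by 8.
Next-best assignment: Car 106→Request R7, Car 91→Request R1, Car 12→Request R6, Car 44→Request R2 = $192.
Car 91's own top request is Request R1 ($59), but forcing Car 91→Request R1 and reassigning the rest optimally gives only $192 — worse by 8.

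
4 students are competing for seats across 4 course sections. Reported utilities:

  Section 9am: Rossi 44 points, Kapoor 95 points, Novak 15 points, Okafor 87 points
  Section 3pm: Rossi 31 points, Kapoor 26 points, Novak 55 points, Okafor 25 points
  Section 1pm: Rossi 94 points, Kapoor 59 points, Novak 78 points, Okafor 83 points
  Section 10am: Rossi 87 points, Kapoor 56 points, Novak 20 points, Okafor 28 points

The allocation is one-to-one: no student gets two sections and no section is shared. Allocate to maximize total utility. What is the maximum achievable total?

Maximum total: 320 points

Treat this as an assignment problem: match each student to one section.
Optimal: Rossi→Section 10am (87 points), Kapoor→Section 9am (95 points), Novak→Section 3pm (55 points), Okafor→Section 1pm (83 points) — total 87+95+55+83 = 320 points.
Row-greedy (each student in turn takes its best remaining section) gives 272 points, worse by 48.
Next-best assignment: Rossi→Section 1pm, Kapoor→Section 10am, Novak→Section 3pm, Okafor→Section 9am = 292 points.
Swapping Kapoor↔Rossi (Kapoor→Section 10am 56 points, Rossi→Section 9am 44 points) loses 82.
No other one-to-one assignment exceeds 320 points.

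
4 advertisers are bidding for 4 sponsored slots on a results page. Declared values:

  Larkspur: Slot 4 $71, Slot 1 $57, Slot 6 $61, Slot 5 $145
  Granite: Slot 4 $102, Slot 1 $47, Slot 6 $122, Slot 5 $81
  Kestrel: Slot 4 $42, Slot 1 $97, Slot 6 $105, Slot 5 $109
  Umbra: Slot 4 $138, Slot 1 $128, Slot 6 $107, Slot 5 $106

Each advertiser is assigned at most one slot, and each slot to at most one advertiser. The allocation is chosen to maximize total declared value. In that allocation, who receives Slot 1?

Kestrel receives Slot 1.

This is the linear assignment problem.
Optimal: Larkspur→Slot 5 ($145), Granite→Slot 6 ($122), Kestrel→Slot 1 ($97), Umbra→Slot 4 ($138) — total 145+122+97+138 = $502.
Swapping Larkspur↔Granite (Larkspur→Slot 6 $61, Granite→Slot 5 $81) loses 125.
Kestrel's own top slot is Slot 5 ($109), but forcing Kestrel→Slot 5 and reassigning the rest optimally gives only $430 — worse by 72.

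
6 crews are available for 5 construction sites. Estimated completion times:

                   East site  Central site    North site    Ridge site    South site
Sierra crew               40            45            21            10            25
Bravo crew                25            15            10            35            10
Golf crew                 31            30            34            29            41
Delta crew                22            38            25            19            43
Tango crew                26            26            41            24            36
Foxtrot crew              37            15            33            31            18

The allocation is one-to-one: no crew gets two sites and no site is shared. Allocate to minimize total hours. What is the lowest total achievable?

Min total: 86 hours

Optimal: Delta crew→East site (22 hours), Tango crew→Central site (26 hours), Bravo crew→North site (10 hours), Sierra crew→Ridge site (10 hours), Foxtrot crew→South site (18 hours) — total 22+26+10+10+18 = 86 hours.
Row-greedy (each crew in turn takes its cheapest remaining site) gives 108 hours, worse by 22.
Swapping Foxtrot crew↔Delta crew (Foxtrot crew→East site 37 hours, Delta crew→South site 43 hours) adds 40.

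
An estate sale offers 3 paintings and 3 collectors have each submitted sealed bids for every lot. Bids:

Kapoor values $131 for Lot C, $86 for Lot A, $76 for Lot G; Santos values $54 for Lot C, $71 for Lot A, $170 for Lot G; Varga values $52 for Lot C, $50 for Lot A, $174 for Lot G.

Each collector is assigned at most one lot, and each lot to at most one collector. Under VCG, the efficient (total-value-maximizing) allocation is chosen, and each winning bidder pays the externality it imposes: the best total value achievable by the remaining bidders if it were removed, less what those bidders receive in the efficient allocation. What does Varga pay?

Efficient allocation: Kapoor→Lot C ($131), Santos→Lot A ($71), Varga→Lot G ($174); total welfare W = $376.
Varga receives Lot G at value $174, so the others get W − 174 = $202.
Without Varga: best allocation of the remaining 2 bidders over all 3 lots is Kapoor→Lot C ($131), Santos→Lot G ($170), total $301.
VCG payment = (others' best without Varga) − (others' welfare with Varga) = 301 − 202 = $99.

Varga pays $99.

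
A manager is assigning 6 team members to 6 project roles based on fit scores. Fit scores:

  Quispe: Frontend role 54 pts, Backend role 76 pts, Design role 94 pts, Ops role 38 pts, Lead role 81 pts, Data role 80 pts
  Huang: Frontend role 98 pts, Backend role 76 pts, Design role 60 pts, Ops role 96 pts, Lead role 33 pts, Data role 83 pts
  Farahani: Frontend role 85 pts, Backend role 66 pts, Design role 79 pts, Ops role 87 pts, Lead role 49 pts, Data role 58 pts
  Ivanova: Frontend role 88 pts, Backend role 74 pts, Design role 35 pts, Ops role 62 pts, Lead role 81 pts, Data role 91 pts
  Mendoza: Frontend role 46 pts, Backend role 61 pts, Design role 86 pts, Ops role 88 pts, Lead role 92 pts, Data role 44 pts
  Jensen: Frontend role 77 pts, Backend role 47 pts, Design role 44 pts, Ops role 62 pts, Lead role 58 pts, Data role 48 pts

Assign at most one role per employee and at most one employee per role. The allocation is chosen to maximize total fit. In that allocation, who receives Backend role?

Huang receives Backend role.

Optimal: Quispe→Design role (94 pts), Huang→Backend role (76 pts), Farahani→Ops role (87 pts), Ivanova→Data role (91 pts), Mendoza→Lead role (92 pts), Jensen→Frontend role (77 pts) — total 94+76+87+91+92+77 = 517 pts.
Column-greedy (each role in turn goes to its best remaining employee) gives 476 pts, worse by 41.
Next-best assignment: Quispe→Design role, Huang→Ops role, Farahani→Backend role, Ivanova→Data role, Mendoza→Lead role, Jensen→Frontend role = 516 pts.
Every other assignment is strictly worse.
Huang's own top role is Frontend role (98 pts), but forcing Huang→Frontend role and reassigning the rest optimally gives only 509 pts — worse by 8.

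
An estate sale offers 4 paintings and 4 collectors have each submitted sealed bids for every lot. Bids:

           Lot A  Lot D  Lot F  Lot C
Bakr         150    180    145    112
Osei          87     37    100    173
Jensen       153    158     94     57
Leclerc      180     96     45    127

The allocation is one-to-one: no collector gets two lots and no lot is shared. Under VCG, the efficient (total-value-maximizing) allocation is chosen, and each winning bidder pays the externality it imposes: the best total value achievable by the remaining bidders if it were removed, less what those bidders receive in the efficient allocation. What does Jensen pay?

Efficient allocation: Bakr→Lot F ($145), Osei→Lot C ($173), Jensen→Lot D ($158), Leclerc→Lot A ($180); total welfare W = $656.
Jensen receives Lot D at value $158, so the others get W − 158 = $498.
Without Jensen: best allocation of the remaining 3 bidders over all 4 lots is Bakr→Lot D ($180), Osei→Lot C ($173), Leclerc→Lot A ($180), total $533.
VCG payment = (others' best without Jensen) − (others' welfare with Jensen) = 533 − 498 = $35.

Jensen pays $35.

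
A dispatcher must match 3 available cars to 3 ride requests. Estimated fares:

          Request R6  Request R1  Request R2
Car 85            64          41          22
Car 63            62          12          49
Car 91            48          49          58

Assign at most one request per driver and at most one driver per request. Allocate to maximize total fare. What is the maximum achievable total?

Maximum total: $162

Optimal: Car 85→Request R6 ($64), Car 63→Request R2 ($49), Car 91→Request R1 ($49) — total 64+49+49 = $162.
Max-entry greedy (repeatedly take the single best remaining cell) gives $134, worse by 28.
Checked against all permutations: $162 is optimal.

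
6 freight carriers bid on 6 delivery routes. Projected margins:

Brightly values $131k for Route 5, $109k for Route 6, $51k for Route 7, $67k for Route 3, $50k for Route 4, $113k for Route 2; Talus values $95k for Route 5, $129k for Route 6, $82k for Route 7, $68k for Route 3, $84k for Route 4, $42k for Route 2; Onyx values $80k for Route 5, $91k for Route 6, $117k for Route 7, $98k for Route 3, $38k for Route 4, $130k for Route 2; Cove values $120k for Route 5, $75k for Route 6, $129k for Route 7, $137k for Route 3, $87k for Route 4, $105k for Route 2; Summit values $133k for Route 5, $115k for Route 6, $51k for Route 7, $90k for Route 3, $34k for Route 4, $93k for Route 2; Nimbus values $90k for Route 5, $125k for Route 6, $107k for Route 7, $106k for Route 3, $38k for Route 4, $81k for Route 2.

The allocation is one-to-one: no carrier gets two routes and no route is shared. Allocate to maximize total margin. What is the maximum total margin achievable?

Maximum total: $709k

This is a one-to-one assignment (maximum-weight bipartite matching).
Optimal: Brightly→Route 2 ($113k), Talus→Route 4 ($84k), Onyx→Route 7 ($117k), Cove→Route 3 ($137k), Summit→Route 5 ($133k), Nimbus→Route 6 ($125k) — total 113+84+117+137+133+125 = $709k.
Max-entry greedy (repeatedly take the single best remaining cell) gives $686k, worse by 23.
Next-best assignment: Brightly→Route 5, Talus→Route 4, Onyx→Route 2, Cove→Route 3, Summit→Route 6, Nimbus→Route 7 = $704k.
Swapping Nimbus↔Summit (Nimbus→Route 5 $90k, Summit→Route 6 $115k) loses 53.
Checked against all permutations: $709k is optimal.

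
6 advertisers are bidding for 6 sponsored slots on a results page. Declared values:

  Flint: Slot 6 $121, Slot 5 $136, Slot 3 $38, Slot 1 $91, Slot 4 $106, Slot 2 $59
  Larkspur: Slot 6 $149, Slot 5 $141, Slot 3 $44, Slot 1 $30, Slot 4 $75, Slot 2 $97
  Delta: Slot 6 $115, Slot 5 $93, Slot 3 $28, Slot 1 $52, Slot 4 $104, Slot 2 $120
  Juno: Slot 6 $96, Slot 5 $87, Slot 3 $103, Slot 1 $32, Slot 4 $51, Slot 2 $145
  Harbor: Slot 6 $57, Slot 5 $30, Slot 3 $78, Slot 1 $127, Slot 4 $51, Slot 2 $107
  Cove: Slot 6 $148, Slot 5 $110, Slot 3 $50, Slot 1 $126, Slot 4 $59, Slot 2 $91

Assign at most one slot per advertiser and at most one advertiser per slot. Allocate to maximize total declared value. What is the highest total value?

Maximum total: $745

This is the linear assignment problem.
Optimal: Flint→Slot 4 ($106), Larkspur→Slot 5 ($141), Delta→Slot 2 ($120), Juno→Slot 3 ($103), Harbor→Slot 1 ($127), Cove→Slot 6 ($148) — total 106+141+120+103+127+148 = $745.
Column-greedy (each slot in turn goes to its best remaining advertiser) gives $710, worse by 35.
Swapping Juno↔Larkspur (Juno→Slot 5 $87, Larkspur→Slot 3 $44) loses 113.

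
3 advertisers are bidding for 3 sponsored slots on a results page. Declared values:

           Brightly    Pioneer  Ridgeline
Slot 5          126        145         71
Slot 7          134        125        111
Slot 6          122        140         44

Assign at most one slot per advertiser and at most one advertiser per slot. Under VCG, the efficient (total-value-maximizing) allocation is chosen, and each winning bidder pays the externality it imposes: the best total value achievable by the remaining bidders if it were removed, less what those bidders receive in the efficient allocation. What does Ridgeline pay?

Efficient allocation: Brightly→Slot 6 ($122), Pioneer→Slot 5 ($145), Ridgeline→Slot 7 ($111); total welfare W = $378.
Ridgeline receives Slot 7 at value $111, so the others get W − 111 = $267.
Without Ridgeline: best allocation of the remaining 2 bidders over all 3 slots is Brightly→Slot 7 ($134), Pioneer→Slot 5 ($145), total $279.
VCG payment = (others' best without Ridgeline) − (others' welfare with Ridgeline) = 279 − 267 = $12.

Ridgeline pays $12.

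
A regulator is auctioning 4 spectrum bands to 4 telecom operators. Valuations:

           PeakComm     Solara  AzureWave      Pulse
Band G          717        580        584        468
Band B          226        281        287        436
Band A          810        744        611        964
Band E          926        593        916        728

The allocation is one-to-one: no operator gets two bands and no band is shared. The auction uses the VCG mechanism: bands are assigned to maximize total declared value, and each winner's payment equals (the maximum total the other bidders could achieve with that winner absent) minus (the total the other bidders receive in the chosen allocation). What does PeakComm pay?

PeakComm pays $299M.

Efficient allocation: PeakComm→Band G ($717M), Solara→Band B ($281M), AzureWave→Band E ($916M), Pulse→Band A ($964M); total welfare W = $2878M.
PeakComm receives Band G at value $717M, so the others get W − 717 = $2161M.
Without PeakComm: best allocation of the remaining 3 bidders over all 4 bands is Solara→Band G ($580M), AzureWave→Band E ($916M), Pulse→Band A ($964M), total $2460M.
VCG payment = (others' best without PeakComm) − (others' welfare with PeakComm) = 2460 − 2161 = $299M.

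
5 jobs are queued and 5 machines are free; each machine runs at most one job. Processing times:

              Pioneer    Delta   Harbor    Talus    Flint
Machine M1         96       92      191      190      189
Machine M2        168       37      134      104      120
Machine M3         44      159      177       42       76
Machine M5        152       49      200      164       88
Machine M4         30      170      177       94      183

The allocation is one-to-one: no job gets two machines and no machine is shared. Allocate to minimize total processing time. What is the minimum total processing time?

Optimal: Pioneer→Machine M4 (30 min), Delta→Machine M1 (92 min), Harbor→Machine M2 (134 min), Talus→Machine M3 (42 min), Flint→Machine M5 (88 min) — total 30+92+134+42+88 = 386 min.
Column-greedy (each machine in turn goes to its cheapest remaining job) gives 505 min, worse by 119.
Swapping Delta↔Harbor (Delta→Machine M2 37 min, Harbor→Machine M1 191 min) adds 2.
No other one-to-one assignment undercuts 386 min.

Min total: 386 min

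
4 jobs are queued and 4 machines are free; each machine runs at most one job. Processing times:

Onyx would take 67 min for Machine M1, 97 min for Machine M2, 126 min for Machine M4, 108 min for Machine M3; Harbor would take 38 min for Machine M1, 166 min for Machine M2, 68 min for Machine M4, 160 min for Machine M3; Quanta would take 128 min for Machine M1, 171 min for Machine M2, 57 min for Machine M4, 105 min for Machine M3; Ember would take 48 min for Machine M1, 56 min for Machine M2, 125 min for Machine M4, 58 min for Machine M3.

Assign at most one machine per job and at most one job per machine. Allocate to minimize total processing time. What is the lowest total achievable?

Minimum total: 250 min

Optimal: Onyx→Machine M2 (97 min), Harbor→Machine M1 (38 min), Quanta→Machine M4 (57 min), Ember→Machine M3 (58 min) — total 97+38+57+58 = 250 min.
Column-greedy (each machine in turn goes to its cheapest remaining job) gives 259 min, worse by 9.
No other one-to-one assignment undercuts 250 min.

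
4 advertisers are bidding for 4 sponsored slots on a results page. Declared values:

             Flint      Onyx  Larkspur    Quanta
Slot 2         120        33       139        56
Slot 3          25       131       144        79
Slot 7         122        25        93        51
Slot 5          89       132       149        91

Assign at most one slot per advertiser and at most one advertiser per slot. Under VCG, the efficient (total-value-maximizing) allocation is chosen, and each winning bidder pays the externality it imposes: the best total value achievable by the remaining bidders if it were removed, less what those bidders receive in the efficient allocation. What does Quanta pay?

Quanta pays $10.

Efficient allocation: Flint→Slot 7 ($122), Onyx→Slot 3 ($131), Larkspur→Slot 2 ($139), Quanta→Slot 5 ($91); total welfare W = $483.
Quanta receives Slot 5 at value $91, so the others get W − 91 = $392.
Without Quanta: best allocation of the remaining 3 bidders over all 4 slots is Flint→Slot 7 ($122), Onyx→Slot 3 ($131), Larkspur→Slot 5 ($149), total $402.
VCG payment = (others' best without Quanta) − (others' welfare with Quanta) = 402 − 392 = $10.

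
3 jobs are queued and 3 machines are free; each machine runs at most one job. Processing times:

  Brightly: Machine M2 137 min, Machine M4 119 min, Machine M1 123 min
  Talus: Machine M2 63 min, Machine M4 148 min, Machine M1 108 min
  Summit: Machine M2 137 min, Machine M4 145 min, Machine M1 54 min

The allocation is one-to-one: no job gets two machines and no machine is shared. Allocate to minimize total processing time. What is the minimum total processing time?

This is the linear assignment problem.
Optimal: Brightly→Machine M4 (119 min), Talus→Machine M2 (63 min), Summit→Machine M1 (54 min) — total 119+63+54 = 236 min.

Minimum total: 236 min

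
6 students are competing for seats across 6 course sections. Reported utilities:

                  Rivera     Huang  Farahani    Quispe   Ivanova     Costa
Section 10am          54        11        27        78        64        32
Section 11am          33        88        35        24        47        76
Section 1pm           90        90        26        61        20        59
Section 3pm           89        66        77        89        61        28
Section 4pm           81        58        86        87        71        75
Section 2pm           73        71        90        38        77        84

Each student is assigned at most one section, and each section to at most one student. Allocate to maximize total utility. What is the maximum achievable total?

Optimal: Rivera→Section 1pm (90 points), Huang→Section 11am (88 points), Farahani→Section 4pm (86 points), Quispe→Section 3pm (89 points), Ivanova→Section 10am (64 points), Costa→Section 2pm (84 points) — total 90+88+86+89+64+84 = 501 points.
Max-entry greedy (repeatedly take the single best remaining cell) gives 496 points, worse by 5.
Next-best assignment: Rivera→Section 1pm, Huang→Section 11am, Farahani→Section 2pm, Quispe→Section 3pm, Ivanova→Section 10am, Costa→Section 4pm = 496 points.

Max total: 501 points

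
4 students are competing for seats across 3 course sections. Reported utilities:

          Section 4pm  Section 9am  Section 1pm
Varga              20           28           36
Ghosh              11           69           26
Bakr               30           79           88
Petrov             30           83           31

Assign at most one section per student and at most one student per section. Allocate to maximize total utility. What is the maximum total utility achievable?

This is the linear assignment problem.
Optimal: Varga→Section 4pm (20 points), Petrov→Section 9am (83 points), Bakr→Section 1pm (88 points) — total 20+83+88 = 191 points.
Column-greedy (each section in turn goes to its best remaining student) gives 149 points, worse by 42.
Next-best assignment: Petrov→Section 4pm, Ghosh→Section 9am, Bakr→Section 1pm = 187 points.

Max total: 191 points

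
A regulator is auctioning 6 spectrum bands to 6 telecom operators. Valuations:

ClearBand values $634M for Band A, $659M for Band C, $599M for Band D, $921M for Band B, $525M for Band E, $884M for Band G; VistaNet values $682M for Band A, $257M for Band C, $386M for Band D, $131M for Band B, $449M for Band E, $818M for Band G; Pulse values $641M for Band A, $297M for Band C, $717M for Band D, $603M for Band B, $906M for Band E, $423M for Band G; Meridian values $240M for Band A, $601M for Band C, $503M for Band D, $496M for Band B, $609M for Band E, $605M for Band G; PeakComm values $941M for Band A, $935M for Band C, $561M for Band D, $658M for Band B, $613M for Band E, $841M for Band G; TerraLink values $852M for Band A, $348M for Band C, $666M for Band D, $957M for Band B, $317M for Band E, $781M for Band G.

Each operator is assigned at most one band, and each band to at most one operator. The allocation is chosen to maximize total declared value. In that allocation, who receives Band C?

Optimal: ClearBand→Band B ($921M), VistaNet→Band G ($818M), Pulse→Band E ($906M), Meridian→Band D ($503M), PeakComm→Band C ($935M), TerraLink→Band A ($852M) — total 921+818+906+503+935+852 = $4935M.
Column-greedy (each band in turn goes to its best remaining operator) gives $4701M, worse by 234.
PeakComm's own top band is Band A ($941M), but forcing PeakComm→Band A and reassigning the rest optimally gives only $4853M — worse by 82.

PeakComm receives Band C.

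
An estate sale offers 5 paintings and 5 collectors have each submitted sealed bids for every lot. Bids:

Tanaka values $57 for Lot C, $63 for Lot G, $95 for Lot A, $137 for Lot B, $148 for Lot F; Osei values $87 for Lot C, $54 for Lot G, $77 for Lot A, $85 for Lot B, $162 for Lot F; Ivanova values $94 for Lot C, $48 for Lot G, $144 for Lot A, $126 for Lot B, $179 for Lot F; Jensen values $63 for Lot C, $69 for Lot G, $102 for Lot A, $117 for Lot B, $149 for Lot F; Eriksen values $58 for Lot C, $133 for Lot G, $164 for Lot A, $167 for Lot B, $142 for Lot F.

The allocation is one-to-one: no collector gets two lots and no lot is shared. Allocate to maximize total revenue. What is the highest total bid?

Maximum total: $650

Treat this as an assignment problem: match each collector to one lot.
Optimal: Tanaka→Lot B ($137), Osei→Lot C ($87), Ivanova→Lot A ($144), Jensen→Lot F ($149), Eriksen→Lot G ($133) — total 137+87+144+149+133 = $650.
Row-greedy (each collector in turn takes its best remaining lot) gives $629, worse by 21.
Next-best assignment: Tanaka→Lot B, Osei→Lot F, Ivanova→Lot A, Jensen→Lot C, Eriksen→Lot G = $639.
Checked against all permutations: $650 is optimal.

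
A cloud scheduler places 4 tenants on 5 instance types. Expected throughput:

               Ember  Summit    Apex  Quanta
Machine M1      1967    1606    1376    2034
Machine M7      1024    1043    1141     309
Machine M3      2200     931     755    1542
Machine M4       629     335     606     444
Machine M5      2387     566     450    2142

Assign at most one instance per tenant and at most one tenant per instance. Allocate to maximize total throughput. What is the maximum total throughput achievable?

Optimal: Ember→Machine M3 (2200 ops/s), Summit→Machine M1 (1606 ops/s), Apex→Machine M7 (1141 ops/s), Quanta→Machine M5 (2142 ops/s) — total 2200+1606+1141+2142 = 7089 ops/s.
Every other assignment is strictly worse.

Maximum total: 7089 ops/s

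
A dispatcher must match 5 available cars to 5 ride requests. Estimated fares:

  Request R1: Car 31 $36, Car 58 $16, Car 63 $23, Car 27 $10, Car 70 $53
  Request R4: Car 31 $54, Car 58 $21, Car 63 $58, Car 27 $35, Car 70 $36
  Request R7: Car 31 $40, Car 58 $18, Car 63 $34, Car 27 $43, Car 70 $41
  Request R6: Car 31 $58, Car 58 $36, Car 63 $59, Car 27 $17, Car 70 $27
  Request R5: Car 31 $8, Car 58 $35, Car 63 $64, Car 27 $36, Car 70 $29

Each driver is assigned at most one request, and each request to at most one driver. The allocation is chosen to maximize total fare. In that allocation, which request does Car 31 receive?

Car 31 receives Request R4.

This is a one-to-one assignment (maximum-weight bipartite matching).
Optimal: Car 31→Request R4 ($54), Car 58→Request R6 ($36), Car 63→Request R5 ($64), Car 27→Request R7 ($43), Car 70→Request R1 ($53) — total 54+36+64+43+53 = $250.
Row-greedy (each driver in turn takes its best remaining request) gives $247, worse by 3.
Next-best assignment: Car 31→Request R6, Car 58→Request R5, Car 63→Request R4, Car 27→Request R7, Car 70→Request R1 = $247.
Every other assignment is strictly worse.
Car 31's own top request is Request R6 ($58), but forcing Car 31→Request R6 and reassigning the rest optimally gives only $247 — worse by 3.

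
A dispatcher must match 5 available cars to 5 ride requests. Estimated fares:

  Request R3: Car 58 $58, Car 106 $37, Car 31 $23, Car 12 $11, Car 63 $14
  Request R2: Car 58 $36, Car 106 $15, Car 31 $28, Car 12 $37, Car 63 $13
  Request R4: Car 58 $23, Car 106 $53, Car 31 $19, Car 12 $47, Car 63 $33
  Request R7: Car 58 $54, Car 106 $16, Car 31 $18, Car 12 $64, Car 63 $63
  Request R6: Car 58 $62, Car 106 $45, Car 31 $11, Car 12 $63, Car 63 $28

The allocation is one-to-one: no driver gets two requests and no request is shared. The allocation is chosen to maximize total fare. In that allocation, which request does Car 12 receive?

Car 12 receives Request R6.

This is a one-to-one assignment (maximum-weight bipartite matching).
Optimal: Car 58→Request R3 ($58), Car 106→Request R4 ($53), Car 31→Request R2 ($28), Car 12→Request R6 ($63), Car 63→Request R7 ($63) — total 58+53+28+63+63 = $265.
Row-greedy (each driver in turn takes its best remaining request) gives $221, worse by 44.
Swapping Car 63↔Car 58 (Car 63→Request R3 $14, Car 58→Request R7 $54) loses 53.
Car 12's own top request is Request R7 ($64), but forcing Car 12→Request R7 and reassigning the rest optimally gives only $231 — worse by 34.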